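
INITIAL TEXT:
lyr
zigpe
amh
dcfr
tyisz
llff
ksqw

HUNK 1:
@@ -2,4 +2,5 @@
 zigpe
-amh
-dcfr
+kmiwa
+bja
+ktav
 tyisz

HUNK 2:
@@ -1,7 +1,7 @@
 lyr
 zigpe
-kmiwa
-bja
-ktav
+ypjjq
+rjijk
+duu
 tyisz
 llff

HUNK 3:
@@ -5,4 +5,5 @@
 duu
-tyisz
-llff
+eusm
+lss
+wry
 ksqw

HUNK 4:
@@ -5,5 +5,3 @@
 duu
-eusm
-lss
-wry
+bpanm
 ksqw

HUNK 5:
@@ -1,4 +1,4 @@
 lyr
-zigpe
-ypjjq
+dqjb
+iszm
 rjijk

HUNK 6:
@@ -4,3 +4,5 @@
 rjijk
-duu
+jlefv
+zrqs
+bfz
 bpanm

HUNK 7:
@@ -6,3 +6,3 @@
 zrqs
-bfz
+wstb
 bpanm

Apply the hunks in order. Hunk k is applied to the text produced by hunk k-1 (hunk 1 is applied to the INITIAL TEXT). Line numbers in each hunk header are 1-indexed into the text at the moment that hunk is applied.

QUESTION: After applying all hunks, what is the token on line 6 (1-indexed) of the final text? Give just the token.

Hunk 1: at line 2 remove [amh,dcfr] add [kmiwa,bja,ktav] -> 8 lines: lyr zigpe kmiwa bja ktav tyisz llff ksqw
Hunk 2: at line 1 remove [kmiwa,bja,ktav] add [ypjjq,rjijk,duu] -> 8 lines: lyr zigpe ypjjq rjijk duu tyisz llff ksqw
Hunk 3: at line 5 remove [tyisz,llff] add [eusm,lss,wry] -> 9 lines: lyr zigpe ypjjq rjijk duu eusm lss wry ksqw
Hunk 4: at line 5 remove [eusm,lss,wry] add [bpanm] -> 7 lines: lyr zigpe ypjjq rjijk duu bpanm ksqw
Hunk 5: at line 1 remove [zigpe,ypjjq] add [dqjb,iszm] -> 7 lines: lyr dqjb iszm rjijk duu bpanm ksqw
Hunk 6: at line 4 remove [duu] add [jlefv,zrqs,bfz] -> 9 lines: lyr dqjb iszm rjijk jlefv zrqs bfz bpanm ksqw
Hunk 7: at line 6 remove [bfz] add [wstb] -> 9 lines: lyr dqjb iszm rjijk jlefv zrqs wstb bpanm ksqw
Final line 6: zrqs

Answer: zrqs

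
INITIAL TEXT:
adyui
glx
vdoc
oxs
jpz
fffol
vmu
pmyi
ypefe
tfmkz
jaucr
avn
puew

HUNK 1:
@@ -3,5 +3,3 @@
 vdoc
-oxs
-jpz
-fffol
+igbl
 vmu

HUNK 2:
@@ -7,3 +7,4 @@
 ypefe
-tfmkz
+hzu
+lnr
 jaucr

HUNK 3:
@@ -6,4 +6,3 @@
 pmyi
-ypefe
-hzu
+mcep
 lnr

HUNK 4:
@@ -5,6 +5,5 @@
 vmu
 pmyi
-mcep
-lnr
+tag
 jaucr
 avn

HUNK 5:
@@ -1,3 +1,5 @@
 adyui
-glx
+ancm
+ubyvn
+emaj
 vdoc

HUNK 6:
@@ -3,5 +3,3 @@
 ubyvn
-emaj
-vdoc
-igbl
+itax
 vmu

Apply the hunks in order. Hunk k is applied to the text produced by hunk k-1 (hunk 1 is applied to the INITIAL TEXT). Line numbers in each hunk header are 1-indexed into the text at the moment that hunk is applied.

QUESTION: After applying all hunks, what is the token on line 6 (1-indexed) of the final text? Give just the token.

Answer: pmyi

Derivation:
Hunk 1: at line 3 remove [oxs,jpz,fffol] add [igbl] -> 11 lines: adyui glx vdoc igbl vmu pmyi ypefe tfmkz jaucr avn puew
Hunk 2: at line 7 remove [tfmkz] add [hzu,lnr] -> 12 lines: adyui glx vdoc igbl vmu pmyi ypefe hzu lnr jaucr avn puew
Hunk 3: at line 6 remove [ypefe,hzu] add [mcep] -> 11 lines: adyui glx vdoc igbl vmu pmyi mcep lnr jaucr avn puew
Hunk 4: at line 5 remove [mcep,lnr] add [tag] -> 10 lines: adyui glx vdoc igbl vmu pmyi tag jaucr avn puew
Hunk 5: at line 1 remove [glx] add [ancm,ubyvn,emaj] -> 12 lines: adyui ancm ubyvn emaj vdoc igbl vmu pmyi tag jaucr avn puew
Hunk 6: at line 3 remove [emaj,vdoc,igbl] add [itax] -> 10 lines: adyui ancm ubyvn itax vmu pmyi tag jaucr avn puew
Final line 6: pmyi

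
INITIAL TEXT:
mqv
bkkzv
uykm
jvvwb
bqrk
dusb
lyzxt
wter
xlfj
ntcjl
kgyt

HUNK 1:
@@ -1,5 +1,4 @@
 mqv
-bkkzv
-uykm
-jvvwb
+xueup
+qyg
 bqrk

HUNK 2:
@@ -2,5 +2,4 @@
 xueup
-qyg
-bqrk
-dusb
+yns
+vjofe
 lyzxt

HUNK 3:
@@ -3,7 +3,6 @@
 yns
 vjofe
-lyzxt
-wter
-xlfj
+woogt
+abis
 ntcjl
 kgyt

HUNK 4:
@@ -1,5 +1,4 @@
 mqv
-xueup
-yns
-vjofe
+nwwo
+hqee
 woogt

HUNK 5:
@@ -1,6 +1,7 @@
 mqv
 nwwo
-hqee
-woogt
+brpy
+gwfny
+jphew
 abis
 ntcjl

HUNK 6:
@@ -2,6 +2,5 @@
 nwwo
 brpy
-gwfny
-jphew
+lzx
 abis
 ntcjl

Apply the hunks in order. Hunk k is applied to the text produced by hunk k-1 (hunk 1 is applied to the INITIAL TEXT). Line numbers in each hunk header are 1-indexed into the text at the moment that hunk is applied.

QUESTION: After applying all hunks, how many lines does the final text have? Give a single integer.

Answer: 7

Derivation:
Hunk 1: at line 1 remove [bkkzv,uykm,jvvwb] add [xueup,qyg] -> 10 lines: mqv xueup qyg bqrk dusb lyzxt wter xlfj ntcjl kgyt
Hunk 2: at line 2 remove [qyg,bqrk,dusb] add [yns,vjofe] -> 9 lines: mqv xueup yns vjofe lyzxt wter xlfj ntcjl kgyt
Hunk 3: at line 3 remove [lyzxt,wter,xlfj] add [woogt,abis] -> 8 lines: mqv xueup yns vjofe woogt abis ntcjl kgyt
Hunk 4: at line 1 remove [xueup,yns,vjofe] add [nwwo,hqee] -> 7 lines: mqv nwwo hqee woogt abis ntcjl kgyt
Hunk 5: at line 1 remove [hqee,woogt] add [brpy,gwfny,jphew] -> 8 lines: mqv nwwo brpy gwfny jphew abis ntcjl kgyt
Hunk 6: at line 2 remove [gwfny,jphew] add [lzx] -> 7 lines: mqv nwwo brpy lzx abis ntcjl kgyt
Final line count: 7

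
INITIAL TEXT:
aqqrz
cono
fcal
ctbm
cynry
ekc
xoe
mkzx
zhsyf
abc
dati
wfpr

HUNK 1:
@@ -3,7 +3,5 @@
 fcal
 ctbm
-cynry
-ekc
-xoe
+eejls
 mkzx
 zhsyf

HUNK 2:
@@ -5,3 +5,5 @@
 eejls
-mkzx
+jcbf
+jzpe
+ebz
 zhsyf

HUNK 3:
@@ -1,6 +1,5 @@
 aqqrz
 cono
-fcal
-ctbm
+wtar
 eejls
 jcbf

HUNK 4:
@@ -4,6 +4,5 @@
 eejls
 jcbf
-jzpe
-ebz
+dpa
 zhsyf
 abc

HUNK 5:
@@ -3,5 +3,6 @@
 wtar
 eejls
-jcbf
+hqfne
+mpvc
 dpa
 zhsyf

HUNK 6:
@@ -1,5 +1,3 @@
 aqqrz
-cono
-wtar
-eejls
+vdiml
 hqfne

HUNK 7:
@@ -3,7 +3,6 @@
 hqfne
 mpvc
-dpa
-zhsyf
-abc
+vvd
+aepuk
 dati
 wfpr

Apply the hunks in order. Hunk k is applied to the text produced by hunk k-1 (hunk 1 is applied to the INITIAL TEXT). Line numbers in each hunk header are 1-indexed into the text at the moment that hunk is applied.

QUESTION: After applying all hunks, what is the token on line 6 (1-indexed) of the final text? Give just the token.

Hunk 1: at line 3 remove [cynry,ekc,xoe] add [eejls] -> 10 lines: aqqrz cono fcal ctbm eejls mkzx zhsyf abc dati wfpr
Hunk 2: at line 5 remove [mkzx] add [jcbf,jzpe,ebz] -> 12 lines: aqqrz cono fcal ctbm eejls jcbf jzpe ebz zhsyf abc dati wfpr
Hunk 3: at line 1 remove [fcal,ctbm] add [wtar] -> 11 lines: aqqrz cono wtar eejls jcbf jzpe ebz zhsyf abc dati wfpr
Hunk 4: at line 4 remove [jzpe,ebz] add [dpa] -> 10 lines: aqqrz cono wtar eejls jcbf dpa zhsyf abc dati wfpr
Hunk 5: at line 3 remove [jcbf] add [hqfne,mpvc] -> 11 lines: aqqrz cono wtar eejls hqfne mpvc dpa zhsyf abc dati wfpr
Hunk 6: at line 1 remove [cono,wtar,eejls] add [vdiml] -> 9 lines: aqqrz vdiml hqfne mpvc dpa zhsyf abc dati wfpr
Hunk 7: at line 3 remove [dpa,zhsyf,abc] add [vvd,aepuk] -> 8 lines: aqqrz vdiml hqfne mpvc vvd aepuk dati wfpr
Final line 6: aepuk

Answer: aepuk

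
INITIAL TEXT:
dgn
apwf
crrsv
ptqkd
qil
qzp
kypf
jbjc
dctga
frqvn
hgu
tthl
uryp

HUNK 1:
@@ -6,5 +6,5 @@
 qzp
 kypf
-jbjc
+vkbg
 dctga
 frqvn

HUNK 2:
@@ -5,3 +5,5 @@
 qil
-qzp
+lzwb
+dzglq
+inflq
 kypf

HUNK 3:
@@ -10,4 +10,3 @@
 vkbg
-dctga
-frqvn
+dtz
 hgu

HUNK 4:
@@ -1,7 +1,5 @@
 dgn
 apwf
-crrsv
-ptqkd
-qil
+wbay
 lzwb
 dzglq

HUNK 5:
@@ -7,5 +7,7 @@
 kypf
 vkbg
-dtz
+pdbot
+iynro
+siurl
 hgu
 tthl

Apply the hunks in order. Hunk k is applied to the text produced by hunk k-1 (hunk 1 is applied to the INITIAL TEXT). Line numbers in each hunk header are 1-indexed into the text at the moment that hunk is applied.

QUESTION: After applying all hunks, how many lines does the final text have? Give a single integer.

Hunk 1: at line 6 remove [jbjc] add [vkbg] -> 13 lines: dgn apwf crrsv ptqkd qil qzp kypf vkbg dctga frqvn hgu tthl uryp
Hunk 2: at line 5 remove [qzp] add [lzwb,dzglq,inflq] -> 15 lines: dgn apwf crrsv ptqkd qil lzwb dzglq inflq kypf vkbg dctga frqvn hgu tthl uryp
Hunk 3: at line 10 remove [dctga,frqvn] add [dtz] -> 14 lines: dgn apwf crrsv ptqkd qil lzwb dzglq inflq kypf vkbg dtz hgu tthl uryp
Hunk 4: at line 1 remove [crrsv,ptqkd,qil] add [wbay] -> 12 lines: dgn apwf wbay lzwb dzglq inflq kypf vkbg dtz hgu tthl uryp
Hunk 5: at line 7 remove [dtz] add [pdbot,iynro,siurl] -> 14 lines: dgn apwf wbay lzwb dzglq inflq kypf vkbg pdbot iynro siurl hgu tthl uryp
Final line count: 14

Answer: 14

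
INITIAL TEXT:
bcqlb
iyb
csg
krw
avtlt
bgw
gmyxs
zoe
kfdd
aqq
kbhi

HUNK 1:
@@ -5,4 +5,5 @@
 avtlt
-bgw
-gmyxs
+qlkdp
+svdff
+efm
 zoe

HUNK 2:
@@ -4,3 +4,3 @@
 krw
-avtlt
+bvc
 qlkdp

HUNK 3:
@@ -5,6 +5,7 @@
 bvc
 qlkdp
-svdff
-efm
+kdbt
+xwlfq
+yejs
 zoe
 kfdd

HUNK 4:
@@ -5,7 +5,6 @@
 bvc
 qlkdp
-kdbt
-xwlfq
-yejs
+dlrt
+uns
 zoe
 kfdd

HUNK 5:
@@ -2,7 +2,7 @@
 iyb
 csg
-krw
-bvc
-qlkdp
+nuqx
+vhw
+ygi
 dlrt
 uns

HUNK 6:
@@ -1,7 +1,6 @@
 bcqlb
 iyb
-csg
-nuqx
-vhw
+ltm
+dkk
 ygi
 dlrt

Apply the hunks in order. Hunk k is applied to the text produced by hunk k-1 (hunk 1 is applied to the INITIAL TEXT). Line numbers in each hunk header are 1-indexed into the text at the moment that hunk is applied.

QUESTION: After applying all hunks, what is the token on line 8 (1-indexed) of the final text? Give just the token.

Answer: zoe

Derivation:
Hunk 1: at line 5 remove [bgw,gmyxs] add [qlkdp,svdff,efm] -> 12 lines: bcqlb iyb csg krw avtlt qlkdp svdff efm zoe kfdd aqq kbhi
Hunk 2: at line 4 remove [avtlt] add [bvc] -> 12 lines: bcqlb iyb csg krw bvc qlkdp svdff efm zoe kfdd aqq kbhi
Hunk 3: at line 5 remove [svdff,efm] add [kdbt,xwlfq,yejs] -> 13 lines: bcqlb iyb csg krw bvc qlkdp kdbt xwlfq yejs zoe kfdd aqq kbhi
Hunk 4: at line 5 remove [kdbt,xwlfq,yejs] add [dlrt,uns] -> 12 lines: bcqlb iyb csg krw bvc qlkdp dlrt uns zoe kfdd aqq kbhi
Hunk 5: at line 2 remove [krw,bvc,qlkdp] add [nuqx,vhw,ygi] -> 12 lines: bcqlb iyb csg nuqx vhw ygi dlrt uns zoe kfdd aqq kbhi
Hunk 6: at line 1 remove [csg,nuqx,vhw] add [ltm,dkk] -> 11 lines: bcqlb iyb ltm dkk ygi dlrt uns zoe kfdd aqq kbhi
Final line 8: zoe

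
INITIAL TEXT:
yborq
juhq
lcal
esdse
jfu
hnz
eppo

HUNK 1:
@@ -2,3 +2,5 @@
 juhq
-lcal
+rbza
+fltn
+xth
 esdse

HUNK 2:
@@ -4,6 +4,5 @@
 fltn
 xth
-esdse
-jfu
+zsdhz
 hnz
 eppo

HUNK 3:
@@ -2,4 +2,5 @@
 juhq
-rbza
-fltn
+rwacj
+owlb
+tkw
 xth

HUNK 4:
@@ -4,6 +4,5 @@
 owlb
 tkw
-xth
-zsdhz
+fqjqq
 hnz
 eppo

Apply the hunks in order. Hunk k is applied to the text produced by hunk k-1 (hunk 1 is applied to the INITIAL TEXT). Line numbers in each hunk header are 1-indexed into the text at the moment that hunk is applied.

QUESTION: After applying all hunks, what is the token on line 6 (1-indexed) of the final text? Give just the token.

Hunk 1: at line 2 remove [lcal] add [rbza,fltn,xth] -> 9 lines: yborq juhq rbza fltn xth esdse jfu hnz eppo
Hunk 2: at line 4 remove [esdse,jfu] add [zsdhz] -> 8 lines: yborq juhq rbza fltn xth zsdhz hnz eppo
Hunk 3: at line 2 remove [rbza,fltn] add [rwacj,owlb,tkw] -> 9 lines: yborq juhq rwacj owlb tkw xth zsdhz hnz eppo
Hunk 4: at line 4 remove [xth,zsdhz] add [fqjqq] -> 8 lines: yborq juhq rwacj owlb tkw fqjqq hnz eppo
Final line 6: fqjqq

Answer: fqjqq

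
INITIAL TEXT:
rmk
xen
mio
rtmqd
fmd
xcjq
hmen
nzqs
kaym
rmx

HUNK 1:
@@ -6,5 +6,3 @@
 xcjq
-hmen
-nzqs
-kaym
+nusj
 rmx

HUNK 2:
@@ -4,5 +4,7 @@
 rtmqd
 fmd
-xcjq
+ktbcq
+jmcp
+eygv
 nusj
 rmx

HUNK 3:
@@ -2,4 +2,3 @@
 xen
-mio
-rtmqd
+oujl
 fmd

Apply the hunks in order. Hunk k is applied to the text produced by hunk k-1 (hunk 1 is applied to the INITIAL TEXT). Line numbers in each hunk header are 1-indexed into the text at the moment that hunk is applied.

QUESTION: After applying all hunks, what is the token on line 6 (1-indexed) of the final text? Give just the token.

Answer: jmcp

Derivation:
Hunk 1: at line 6 remove [hmen,nzqs,kaym] add [nusj] -> 8 lines: rmk xen mio rtmqd fmd xcjq nusj rmx
Hunk 2: at line 4 remove [xcjq] add [ktbcq,jmcp,eygv] -> 10 lines: rmk xen mio rtmqd fmd ktbcq jmcp eygv nusj rmx
Hunk 3: at line 2 remove [mio,rtmqd] add [oujl] -> 9 lines: rmk xen oujl fmd ktbcq jmcp eygv nusj rmx
Final line 6: jmcp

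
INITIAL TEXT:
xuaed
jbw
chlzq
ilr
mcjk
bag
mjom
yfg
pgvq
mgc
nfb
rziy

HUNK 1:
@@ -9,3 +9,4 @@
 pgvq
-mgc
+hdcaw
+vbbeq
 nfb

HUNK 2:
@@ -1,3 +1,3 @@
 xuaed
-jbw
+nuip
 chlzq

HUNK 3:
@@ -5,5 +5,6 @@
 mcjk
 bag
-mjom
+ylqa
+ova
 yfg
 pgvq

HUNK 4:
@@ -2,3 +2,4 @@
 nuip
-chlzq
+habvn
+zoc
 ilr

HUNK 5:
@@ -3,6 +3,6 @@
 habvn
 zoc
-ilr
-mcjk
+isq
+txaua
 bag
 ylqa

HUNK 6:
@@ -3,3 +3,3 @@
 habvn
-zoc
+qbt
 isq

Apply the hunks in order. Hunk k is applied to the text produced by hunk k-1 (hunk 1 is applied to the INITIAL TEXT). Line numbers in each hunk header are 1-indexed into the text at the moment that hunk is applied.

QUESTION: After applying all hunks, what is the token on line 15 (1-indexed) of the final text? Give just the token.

Hunk 1: at line 9 remove [mgc] add [hdcaw,vbbeq] -> 13 lines: xuaed jbw chlzq ilr mcjk bag mjom yfg pgvq hdcaw vbbeq nfb rziy
Hunk 2: at line 1 remove [jbw] add [nuip] -> 13 lines: xuaed nuip chlzq ilr mcjk bag mjom yfg pgvq hdcaw vbbeq nfb rziy
Hunk 3: at line 5 remove [mjom] add [ylqa,ova] -> 14 lines: xuaed nuip chlzq ilr mcjk bag ylqa ova yfg pgvq hdcaw vbbeq nfb rziy
Hunk 4: at line 2 remove [chlzq] add [habvn,zoc] -> 15 lines: xuaed nuip habvn zoc ilr mcjk bag ylqa ova yfg pgvq hdcaw vbbeq nfb rziy
Hunk 5: at line 3 remove [ilr,mcjk] add [isq,txaua] -> 15 lines: xuaed nuip habvn zoc isq txaua bag ylqa ova yfg pgvq hdcaw vbbeq nfb rziy
Hunk 6: at line 3 remove [zoc] add [qbt] -> 15 lines: xuaed nuip habvn qbt isq txaua bag ylqa ova yfg pgvq hdcaw vbbeq nfb rziy
Final line 15: rziy

Answer: rziy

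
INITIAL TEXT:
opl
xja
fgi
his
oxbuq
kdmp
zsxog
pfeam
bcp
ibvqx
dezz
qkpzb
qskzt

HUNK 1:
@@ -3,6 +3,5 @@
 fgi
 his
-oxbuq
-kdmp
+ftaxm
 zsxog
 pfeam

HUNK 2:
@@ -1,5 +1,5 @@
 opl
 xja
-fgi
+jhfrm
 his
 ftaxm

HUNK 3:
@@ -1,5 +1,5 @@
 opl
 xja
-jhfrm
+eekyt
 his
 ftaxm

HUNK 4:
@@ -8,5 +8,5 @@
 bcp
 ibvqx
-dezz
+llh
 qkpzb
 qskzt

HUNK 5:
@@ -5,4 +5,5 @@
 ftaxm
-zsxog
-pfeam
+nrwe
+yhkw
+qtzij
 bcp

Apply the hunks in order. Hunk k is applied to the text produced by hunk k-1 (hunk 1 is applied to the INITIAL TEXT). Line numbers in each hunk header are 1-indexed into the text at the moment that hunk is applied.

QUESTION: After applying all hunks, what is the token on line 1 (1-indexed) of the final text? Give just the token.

Answer: opl

Derivation:
Hunk 1: at line 3 remove [oxbuq,kdmp] add [ftaxm] -> 12 lines: opl xja fgi his ftaxm zsxog pfeam bcp ibvqx dezz qkpzb qskzt
Hunk 2: at line 1 remove [fgi] add [jhfrm] -> 12 lines: opl xja jhfrm his ftaxm zsxog pfeam bcp ibvqx dezz qkpzb qskzt
Hunk 3: at line 1 remove [jhfrm] add [eekyt] -> 12 lines: opl xja eekyt his ftaxm zsxog pfeam bcp ibvqx dezz qkpzb qskzt
Hunk 4: at line 8 remove [dezz] add [llh] -> 12 lines: opl xja eekyt his ftaxm zsxog pfeam bcp ibvqx llh qkpzb qskzt
Hunk 5: at line 5 remove [zsxog,pfeam] add [nrwe,yhkw,qtzij] -> 13 lines: opl xja eekyt his ftaxm nrwe yhkw qtzij bcp ibvqx llh qkpzb qskzt
Final line 1: opl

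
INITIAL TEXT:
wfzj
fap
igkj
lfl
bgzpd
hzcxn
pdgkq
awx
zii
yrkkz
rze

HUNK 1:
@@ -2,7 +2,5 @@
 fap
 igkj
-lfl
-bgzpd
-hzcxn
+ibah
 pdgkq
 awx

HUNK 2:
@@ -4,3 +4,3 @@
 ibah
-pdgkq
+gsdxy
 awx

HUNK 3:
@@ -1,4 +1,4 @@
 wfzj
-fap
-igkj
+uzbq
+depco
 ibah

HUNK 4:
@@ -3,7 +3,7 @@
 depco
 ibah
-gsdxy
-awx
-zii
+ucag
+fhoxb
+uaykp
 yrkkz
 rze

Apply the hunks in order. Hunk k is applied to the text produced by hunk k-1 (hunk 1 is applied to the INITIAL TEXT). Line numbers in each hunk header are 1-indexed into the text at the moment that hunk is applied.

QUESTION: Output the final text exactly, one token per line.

Hunk 1: at line 2 remove [lfl,bgzpd,hzcxn] add [ibah] -> 9 lines: wfzj fap igkj ibah pdgkq awx zii yrkkz rze
Hunk 2: at line 4 remove [pdgkq] add [gsdxy] -> 9 lines: wfzj fap igkj ibah gsdxy awx zii yrkkz rze
Hunk 3: at line 1 remove [fap,igkj] add [uzbq,depco] -> 9 lines: wfzj uzbq depco ibah gsdxy awx zii yrkkz rze
Hunk 4: at line 3 remove [gsdxy,awx,zii] add [ucag,fhoxb,uaykp] -> 9 lines: wfzj uzbq depco ibah ucag fhoxb uaykp yrkkz rze

Answer: wfzj
uzbq
depco
ibah
ucag
fhoxb
uaykp
yrkkz
rze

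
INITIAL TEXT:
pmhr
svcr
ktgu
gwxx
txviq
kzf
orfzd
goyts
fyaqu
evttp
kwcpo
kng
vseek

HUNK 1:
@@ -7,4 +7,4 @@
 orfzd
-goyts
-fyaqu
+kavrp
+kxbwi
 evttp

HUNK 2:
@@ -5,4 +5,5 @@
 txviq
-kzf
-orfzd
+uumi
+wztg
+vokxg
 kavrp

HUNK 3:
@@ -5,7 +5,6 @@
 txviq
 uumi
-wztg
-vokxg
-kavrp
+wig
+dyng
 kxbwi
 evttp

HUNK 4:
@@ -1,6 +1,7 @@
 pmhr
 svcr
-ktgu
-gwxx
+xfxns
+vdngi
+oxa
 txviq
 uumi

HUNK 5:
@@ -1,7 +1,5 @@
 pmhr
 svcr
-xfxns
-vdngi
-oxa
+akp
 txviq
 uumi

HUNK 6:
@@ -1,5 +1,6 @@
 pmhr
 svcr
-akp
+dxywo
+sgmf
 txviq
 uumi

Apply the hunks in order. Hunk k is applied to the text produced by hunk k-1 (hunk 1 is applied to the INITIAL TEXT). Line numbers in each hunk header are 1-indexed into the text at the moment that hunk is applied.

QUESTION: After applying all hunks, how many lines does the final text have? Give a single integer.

Answer: 13

Derivation:
Hunk 1: at line 7 remove [goyts,fyaqu] add [kavrp,kxbwi] -> 13 lines: pmhr svcr ktgu gwxx txviq kzf orfzd kavrp kxbwi evttp kwcpo kng vseek
Hunk 2: at line 5 remove [kzf,orfzd] add [uumi,wztg,vokxg] -> 14 lines: pmhr svcr ktgu gwxx txviq uumi wztg vokxg kavrp kxbwi evttp kwcpo kng vseek
Hunk 3: at line 5 remove [wztg,vokxg,kavrp] add [wig,dyng] -> 13 lines: pmhr svcr ktgu gwxx txviq uumi wig dyng kxbwi evttp kwcpo kng vseek
Hunk 4: at line 1 remove [ktgu,gwxx] add [xfxns,vdngi,oxa] -> 14 lines: pmhr svcr xfxns vdngi oxa txviq uumi wig dyng kxbwi evttp kwcpo kng vseek
Hunk 5: at line 1 remove [xfxns,vdngi,oxa] add [akp] -> 12 lines: pmhr svcr akp txviq uumi wig dyng kxbwi evttp kwcpo kng vseek
Hunk 6: at line 1 remove [akp] add [dxywo,sgmf] -> 13 lines: pmhr svcr dxywo sgmf txviq uumi wig dyng kxbwi evttp kwcpo kng vseek
Final line count: 13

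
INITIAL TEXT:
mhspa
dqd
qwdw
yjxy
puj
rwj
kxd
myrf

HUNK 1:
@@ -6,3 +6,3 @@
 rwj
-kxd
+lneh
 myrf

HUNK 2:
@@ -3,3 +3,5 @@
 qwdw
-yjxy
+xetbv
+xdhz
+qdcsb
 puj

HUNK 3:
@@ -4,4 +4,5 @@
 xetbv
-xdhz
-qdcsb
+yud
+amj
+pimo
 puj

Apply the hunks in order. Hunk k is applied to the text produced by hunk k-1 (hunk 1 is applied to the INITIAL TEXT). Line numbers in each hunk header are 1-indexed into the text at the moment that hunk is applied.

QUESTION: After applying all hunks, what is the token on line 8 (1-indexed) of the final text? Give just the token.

Hunk 1: at line 6 remove [kxd] add [lneh] -> 8 lines: mhspa dqd qwdw yjxy puj rwj lneh myrf
Hunk 2: at line 3 remove [yjxy] add [xetbv,xdhz,qdcsb] -> 10 lines: mhspa dqd qwdw xetbv xdhz qdcsb puj rwj lneh myrf
Hunk 3: at line 4 remove [xdhz,qdcsb] add [yud,amj,pimo] -> 11 lines: mhspa dqd qwdw xetbv yud amj pimo puj rwj lneh myrf
Final line 8: puj

Answer: puj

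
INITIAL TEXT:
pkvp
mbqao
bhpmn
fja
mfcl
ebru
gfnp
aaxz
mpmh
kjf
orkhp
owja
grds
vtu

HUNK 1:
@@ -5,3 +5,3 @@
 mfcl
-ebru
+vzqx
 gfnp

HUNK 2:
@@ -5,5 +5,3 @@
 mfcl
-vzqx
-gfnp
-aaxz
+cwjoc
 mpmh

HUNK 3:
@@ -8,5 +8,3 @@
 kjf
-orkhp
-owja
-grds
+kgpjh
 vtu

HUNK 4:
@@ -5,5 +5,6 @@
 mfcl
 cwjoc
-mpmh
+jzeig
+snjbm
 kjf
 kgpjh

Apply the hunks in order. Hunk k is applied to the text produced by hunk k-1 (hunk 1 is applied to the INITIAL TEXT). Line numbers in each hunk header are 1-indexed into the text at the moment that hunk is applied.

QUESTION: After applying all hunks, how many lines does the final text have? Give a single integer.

Hunk 1: at line 5 remove [ebru] add [vzqx] -> 14 lines: pkvp mbqao bhpmn fja mfcl vzqx gfnp aaxz mpmh kjf orkhp owja grds vtu
Hunk 2: at line 5 remove [vzqx,gfnp,aaxz] add [cwjoc] -> 12 lines: pkvp mbqao bhpmn fja mfcl cwjoc mpmh kjf orkhp owja grds vtu
Hunk 3: at line 8 remove [orkhp,owja,grds] add [kgpjh] -> 10 lines: pkvp mbqao bhpmn fja mfcl cwjoc mpmh kjf kgpjh vtu
Hunk 4: at line 5 remove [mpmh] add [jzeig,snjbm] -> 11 lines: pkvp mbqao bhpmn fja mfcl cwjoc jzeig snjbm kjf kgpjh vtu
Final line count: 11

Answer: 11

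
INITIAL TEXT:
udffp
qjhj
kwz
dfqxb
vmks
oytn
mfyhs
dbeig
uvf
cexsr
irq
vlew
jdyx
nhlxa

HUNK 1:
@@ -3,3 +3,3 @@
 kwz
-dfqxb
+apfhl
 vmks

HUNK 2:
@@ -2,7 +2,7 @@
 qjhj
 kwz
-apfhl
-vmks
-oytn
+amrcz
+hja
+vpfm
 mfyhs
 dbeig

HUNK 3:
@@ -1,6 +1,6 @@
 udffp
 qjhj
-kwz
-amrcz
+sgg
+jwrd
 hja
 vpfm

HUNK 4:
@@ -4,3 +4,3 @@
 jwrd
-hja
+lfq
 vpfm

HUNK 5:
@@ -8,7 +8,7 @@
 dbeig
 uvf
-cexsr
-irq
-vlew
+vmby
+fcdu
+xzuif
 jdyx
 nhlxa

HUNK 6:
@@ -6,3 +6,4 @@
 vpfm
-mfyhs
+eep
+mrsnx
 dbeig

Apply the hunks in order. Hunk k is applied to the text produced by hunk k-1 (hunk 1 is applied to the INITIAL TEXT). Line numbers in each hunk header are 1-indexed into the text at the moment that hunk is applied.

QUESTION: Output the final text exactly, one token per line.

Answer: udffp
qjhj
sgg
jwrd
lfq
vpfm
eep
mrsnx
dbeig
uvf
vmby
fcdu
xzuif
jdyx
nhlxa

Derivation:
Hunk 1: at line 3 remove [dfqxb] add [apfhl] -> 14 lines: udffp qjhj kwz apfhl vmks oytn mfyhs dbeig uvf cexsr irq vlew jdyx nhlxa
Hunk 2: at line 2 remove [apfhl,vmks,oytn] add [amrcz,hja,vpfm] -> 14 lines: udffp qjhj kwz amrcz hja vpfm mfyhs dbeig uvf cexsr irq vlew jdyx nhlxa
Hunk 3: at line 1 remove [kwz,amrcz] add [sgg,jwrd] -> 14 lines: udffp qjhj sgg jwrd hja vpfm mfyhs dbeig uvf cexsr irq vlew jdyx nhlxa
Hunk 4: at line 4 remove [hja] add [lfq] -> 14 lines: udffp qjhj sgg jwrd lfq vpfm mfyhs dbeig uvf cexsr irq vlew jdyx nhlxa
Hunk 5: at line 8 remove [cexsr,irq,vlew] add [vmby,fcdu,xzuif] -> 14 lines: udffp qjhj sgg jwrd lfq vpfm mfyhs dbeig uvf vmby fcdu xzuif jdyx nhlxa
Hunk 6: at line 6 remove [mfyhs] add [eep,mrsnx] -> 15 lines: udffp qjhj sgg jwrd lfq vpfm eep mrsnx dbeig uvf vmby fcdu xzuif jdyx nhlxa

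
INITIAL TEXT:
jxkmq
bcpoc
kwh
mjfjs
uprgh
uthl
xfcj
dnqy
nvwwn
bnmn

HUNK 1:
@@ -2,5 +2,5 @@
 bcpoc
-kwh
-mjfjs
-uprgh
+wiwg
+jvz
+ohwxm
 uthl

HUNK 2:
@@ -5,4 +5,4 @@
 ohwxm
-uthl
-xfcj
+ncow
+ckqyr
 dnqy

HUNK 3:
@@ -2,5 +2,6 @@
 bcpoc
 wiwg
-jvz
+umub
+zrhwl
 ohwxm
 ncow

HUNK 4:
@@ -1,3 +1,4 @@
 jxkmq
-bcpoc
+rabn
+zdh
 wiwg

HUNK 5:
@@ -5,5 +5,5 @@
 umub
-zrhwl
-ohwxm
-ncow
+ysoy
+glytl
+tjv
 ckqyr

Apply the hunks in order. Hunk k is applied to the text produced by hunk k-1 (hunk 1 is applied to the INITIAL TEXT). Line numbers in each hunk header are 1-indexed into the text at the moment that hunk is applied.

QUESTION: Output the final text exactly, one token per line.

Answer: jxkmq
rabn
zdh
wiwg
umub
ysoy
glytl
tjv
ckqyr
dnqy
nvwwn
bnmn

Derivation:
Hunk 1: at line 2 remove [kwh,mjfjs,uprgh] add [wiwg,jvz,ohwxm] -> 10 lines: jxkmq bcpoc wiwg jvz ohwxm uthl xfcj dnqy nvwwn bnmn
Hunk 2: at line 5 remove [uthl,xfcj] add [ncow,ckqyr] -> 10 lines: jxkmq bcpoc wiwg jvz ohwxm ncow ckqyr dnqy nvwwn bnmn
Hunk 3: at line 2 remove [jvz] add [umub,zrhwl] -> 11 lines: jxkmq bcpoc wiwg umub zrhwl ohwxm ncow ckqyr dnqy nvwwn bnmn
Hunk 4: at line 1 remove [bcpoc] add [rabn,zdh] -> 12 lines: jxkmq rabn zdh wiwg umub zrhwl ohwxm ncow ckqyr dnqy nvwwn bnmn
Hunk 5: at line 5 remove [zrhwl,ohwxm,ncow] add [ysoy,glytl,tjv] -> 12 lines: jxkmq rabn zdh wiwg umub ysoy glytl tjv ckqyr dnqy nvwwn bnmn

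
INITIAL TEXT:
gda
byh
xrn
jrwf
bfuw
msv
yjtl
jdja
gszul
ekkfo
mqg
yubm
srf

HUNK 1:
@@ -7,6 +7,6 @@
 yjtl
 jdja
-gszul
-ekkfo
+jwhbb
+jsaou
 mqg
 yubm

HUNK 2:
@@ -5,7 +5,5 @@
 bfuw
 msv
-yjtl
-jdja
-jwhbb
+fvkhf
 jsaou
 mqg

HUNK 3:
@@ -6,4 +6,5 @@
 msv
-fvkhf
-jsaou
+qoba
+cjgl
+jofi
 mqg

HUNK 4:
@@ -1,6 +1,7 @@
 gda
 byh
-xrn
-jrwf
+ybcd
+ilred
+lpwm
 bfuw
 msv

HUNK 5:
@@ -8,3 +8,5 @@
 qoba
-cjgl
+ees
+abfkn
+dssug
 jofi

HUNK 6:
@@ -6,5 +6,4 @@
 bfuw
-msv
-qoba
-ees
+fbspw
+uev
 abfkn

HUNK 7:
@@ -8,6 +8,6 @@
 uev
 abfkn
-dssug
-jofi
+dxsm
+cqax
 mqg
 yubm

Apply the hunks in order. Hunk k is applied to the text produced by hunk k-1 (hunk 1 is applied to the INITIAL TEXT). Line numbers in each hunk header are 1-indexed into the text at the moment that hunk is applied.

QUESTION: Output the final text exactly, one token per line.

Hunk 1: at line 7 remove [gszul,ekkfo] add [jwhbb,jsaou] -> 13 lines: gda byh xrn jrwf bfuw msv yjtl jdja jwhbb jsaou mqg yubm srf
Hunk 2: at line 5 remove [yjtl,jdja,jwhbb] add [fvkhf] -> 11 lines: gda byh xrn jrwf bfuw msv fvkhf jsaou mqg yubm srf
Hunk 3: at line 6 remove [fvkhf,jsaou] add [qoba,cjgl,jofi] -> 12 lines: gda byh xrn jrwf bfuw msv qoba cjgl jofi mqg yubm srf
Hunk 4: at line 1 remove [xrn,jrwf] add [ybcd,ilred,lpwm] -> 13 lines: gda byh ybcd ilred lpwm bfuw msv qoba cjgl jofi mqg yubm srf
Hunk 5: at line 8 remove [cjgl] add [ees,abfkn,dssug] -> 15 lines: gda byh ybcd ilred lpwm bfuw msv qoba ees abfkn dssug jofi mqg yubm srf
Hunk 6: at line 6 remove [msv,qoba,ees] add [fbspw,uev] -> 14 lines: gda byh ybcd ilred lpwm bfuw fbspw uev abfkn dssug jofi mqg yubm srf
Hunk 7: at line 8 remove [dssug,jofi] add [dxsm,cqax] -> 14 lines: gda byh ybcd ilred lpwm bfuw fbspw uev abfkn dxsm cqax mqg yubm srf

Answer: gda
byh
ybcd
ilred
lpwm
bfuw
fbspw
uev
abfkn
dxsm
cqax
mqg
yubm
srf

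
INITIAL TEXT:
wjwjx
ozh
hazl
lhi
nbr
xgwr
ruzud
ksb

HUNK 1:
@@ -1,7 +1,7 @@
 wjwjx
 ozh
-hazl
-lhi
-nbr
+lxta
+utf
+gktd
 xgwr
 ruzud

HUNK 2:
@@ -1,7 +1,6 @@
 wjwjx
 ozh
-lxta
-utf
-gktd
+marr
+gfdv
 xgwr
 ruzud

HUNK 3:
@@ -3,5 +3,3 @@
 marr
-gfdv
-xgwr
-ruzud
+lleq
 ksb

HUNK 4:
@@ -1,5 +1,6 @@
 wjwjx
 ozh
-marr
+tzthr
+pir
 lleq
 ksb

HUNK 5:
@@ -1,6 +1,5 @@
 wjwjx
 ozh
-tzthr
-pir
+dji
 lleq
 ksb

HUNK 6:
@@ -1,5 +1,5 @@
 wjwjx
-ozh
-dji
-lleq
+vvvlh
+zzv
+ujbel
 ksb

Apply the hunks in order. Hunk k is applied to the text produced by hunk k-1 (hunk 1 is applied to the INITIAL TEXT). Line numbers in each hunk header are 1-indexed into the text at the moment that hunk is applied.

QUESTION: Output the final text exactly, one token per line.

Hunk 1: at line 1 remove [hazl,lhi,nbr] add [lxta,utf,gktd] -> 8 lines: wjwjx ozh lxta utf gktd xgwr ruzud ksb
Hunk 2: at line 1 remove [lxta,utf,gktd] add [marr,gfdv] -> 7 lines: wjwjx ozh marr gfdv xgwr ruzud ksb
Hunk 3: at line 3 remove [gfdv,xgwr,ruzud] add [lleq] -> 5 lines: wjwjx ozh marr lleq ksb
Hunk 4: at line 1 remove [marr] add [tzthr,pir] -> 6 lines: wjwjx ozh tzthr pir lleq ksb
Hunk 5: at line 1 remove [tzthr,pir] add [dji] -> 5 lines: wjwjx ozh dji lleq ksb
Hunk 6: at line 1 remove [ozh,dji,lleq] add [vvvlh,zzv,ujbel] -> 5 lines: wjwjx vvvlh zzv ujbel ksb

Answer: wjwjx
vvvlh
zzv
ujbel
ksb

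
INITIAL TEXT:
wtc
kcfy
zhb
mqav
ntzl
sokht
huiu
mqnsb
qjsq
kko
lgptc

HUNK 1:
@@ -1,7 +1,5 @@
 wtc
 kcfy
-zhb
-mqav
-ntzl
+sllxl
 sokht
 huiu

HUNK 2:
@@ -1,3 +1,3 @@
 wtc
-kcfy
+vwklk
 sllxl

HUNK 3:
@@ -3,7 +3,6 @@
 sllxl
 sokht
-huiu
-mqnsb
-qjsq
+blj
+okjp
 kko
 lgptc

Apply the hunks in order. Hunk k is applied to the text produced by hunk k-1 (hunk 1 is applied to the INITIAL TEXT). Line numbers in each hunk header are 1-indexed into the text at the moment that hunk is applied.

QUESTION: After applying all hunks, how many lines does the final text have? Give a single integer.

Answer: 8

Derivation:
Hunk 1: at line 1 remove [zhb,mqav,ntzl] add [sllxl] -> 9 lines: wtc kcfy sllxl sokht huiu mqnsb qjsq kko lgptc
Hunk 2: at line 1 remove [kcfy] add [vwklk] -> 9 lines: wtc vwklk sllxl sokht huiu mqnsb qjsq kko lgptc
Hunk 3: at line 3 remove [huiu,mqnsb,qjsq] add [blj,okjp] -> 8 lines: wtc vwklk sllxl sokht blj okjp kko lgptc
Final line count: 8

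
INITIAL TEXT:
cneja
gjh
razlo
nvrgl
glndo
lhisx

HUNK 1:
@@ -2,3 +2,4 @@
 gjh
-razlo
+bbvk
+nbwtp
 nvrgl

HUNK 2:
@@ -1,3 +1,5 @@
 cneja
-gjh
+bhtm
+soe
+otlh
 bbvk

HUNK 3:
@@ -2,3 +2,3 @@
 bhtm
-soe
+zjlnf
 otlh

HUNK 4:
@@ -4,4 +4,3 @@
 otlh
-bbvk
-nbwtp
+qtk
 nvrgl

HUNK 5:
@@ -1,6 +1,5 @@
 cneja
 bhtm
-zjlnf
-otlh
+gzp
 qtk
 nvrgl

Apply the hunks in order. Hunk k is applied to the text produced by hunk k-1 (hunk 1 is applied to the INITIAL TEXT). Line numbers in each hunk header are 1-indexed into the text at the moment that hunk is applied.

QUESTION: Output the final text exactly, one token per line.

Hunk 1: at line 2 remove [razlo] add [bbvk,nbwtp] -> 7 lines: cneja gjh bbvk nbwtp nvrgl glndo lhisx
Hunk 2: at line 1 remove [gjh] add [bhtm,soe,otlh] -> 9 lines: cneja bhtm soe otlh bbvk nbwtp nvrgl glndo lhisx
Hunk 3: at line 2 remove [soe] add [zjlnf] -> 9 lines: cneja bhtm zjlnf otlh bbvk nbwtp nvrgl glndo lhisx
Hunk 4: at line 4 remove [bbvk,nbwtp] add [qtk] -> 8 lines: cneja bhtm zjlnf otlh qtk nvrgl glndo lhisx
Hunk 5: at line 1 remove [zjlnf,otlh] add [gzp] -> 7 lines: cneja bhtm gzp qtk nvrgl glndo lhisx

Answer: cneja
bhtm
gzp
qtk
nvrgl
glndo
lhisx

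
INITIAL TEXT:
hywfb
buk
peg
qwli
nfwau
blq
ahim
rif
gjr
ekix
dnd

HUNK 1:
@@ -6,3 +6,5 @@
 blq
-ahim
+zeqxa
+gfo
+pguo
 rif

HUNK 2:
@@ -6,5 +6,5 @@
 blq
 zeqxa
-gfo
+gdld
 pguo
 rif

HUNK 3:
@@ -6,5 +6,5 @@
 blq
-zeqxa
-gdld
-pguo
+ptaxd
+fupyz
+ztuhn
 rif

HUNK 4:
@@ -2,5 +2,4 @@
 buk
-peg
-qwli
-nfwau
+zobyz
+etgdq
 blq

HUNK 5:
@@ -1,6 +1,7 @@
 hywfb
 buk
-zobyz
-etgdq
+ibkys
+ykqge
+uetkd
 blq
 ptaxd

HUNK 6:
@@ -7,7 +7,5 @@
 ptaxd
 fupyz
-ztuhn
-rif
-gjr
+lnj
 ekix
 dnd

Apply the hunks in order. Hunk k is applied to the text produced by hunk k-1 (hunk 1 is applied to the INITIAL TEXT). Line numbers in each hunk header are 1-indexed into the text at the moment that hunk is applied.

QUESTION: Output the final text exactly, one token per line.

Answer: hywfb
buk
ibkys
ykqge
uetkd
blq
ptaxd
fupyz
lnj
ekix
dnd

Derivation:
Hunk 1: at line 6 remove [ahim] add [zeqxa,gfo,pguo] -> 13 lines: hywfb buk peg qwli nfwau blq zeqxa gfo pguo rif gjr ekix dnd
Hunk 2: at line 6 remove [gfo] add [gdld] -> 13 lines: hywfb buk peg qwli nfwau blq zeqxa gdld pguo rif gjr ekix dnd
Hunk 3: at line 6 remove [zeqxa,gdld,pguo] add [ptaxd,fupyz,ztuhn] -> 13 lines: hywfb buk peg qwli nfwau blq ptaxd fupyz ztuhn rif gjr ekix dnd
Hunk 4: at line 2 remove [peg,qwli,nfwau] add [zobyz,etgdq] -> 12 lines: hywfb buk zobyz etgdq blq ptaxd fupyz ztuhn rif gjr ekix dnd
Hunk 5: at line 1 remove [zobyz,etgdq] add [ibkys,ykqge,uetkd] -> 13 lines: hywfb buk ibkys ykqge uetkd blq ptaxd fupyz ztuhn rif gjr ekix dnd
Hunk 6: at line 7 remove [ztuhn,rif,gjr] add [lnj] -> 11 lines: hywfb buk ibkys ykqge uetkd blq ptaxd fupyz lnj ekix dnd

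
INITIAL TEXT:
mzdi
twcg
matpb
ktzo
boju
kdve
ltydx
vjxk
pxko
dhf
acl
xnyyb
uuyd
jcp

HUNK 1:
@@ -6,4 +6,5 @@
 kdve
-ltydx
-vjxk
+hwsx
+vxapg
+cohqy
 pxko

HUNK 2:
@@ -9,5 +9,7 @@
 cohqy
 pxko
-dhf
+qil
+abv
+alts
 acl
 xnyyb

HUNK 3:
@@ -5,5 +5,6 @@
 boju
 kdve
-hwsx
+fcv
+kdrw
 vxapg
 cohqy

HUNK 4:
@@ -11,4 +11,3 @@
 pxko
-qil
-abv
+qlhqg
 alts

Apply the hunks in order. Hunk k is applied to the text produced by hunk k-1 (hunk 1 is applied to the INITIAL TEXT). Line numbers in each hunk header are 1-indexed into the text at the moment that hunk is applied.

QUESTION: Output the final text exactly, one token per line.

Answer: mzdi
twcg
matpb
ktzo
boju
kdve
fcv
kdrw
vxapg
cohqy
pxko
qlhqg
alts
acl
xnyyb
uuyd
jcp

Derivation:
Hunk 1: at line 6 remove [ltydx,vjxk] add [hwsx,vxapg,cohqy] -> 15 lines: mzdi twcg matpb ktzo boju kdve hwsx vxapg cohqy pxko dhf acl xnyyb uuyd jcp
Hunk 2: at line 9 remove [dhf] add [qil,abv,alts] -> 17 lines: mzdi twcg matpb ktzo boju kdve hwsx vxapg cohqy pxko qil abv alts acl xnyyb uuyd jcp
Hunk 3: at line 5 remove [hwsx] add [fcv,kdrw] -> 18 lines: mzdi twcg matpb ktzo boju kdve fcv kdrw vxapg cohqy pxko qil abv alts acl xnyyb uuyd jcp
Hunk 4: at line 11 remove [qil,abv] add [qlhqg] -> 17 lines: mzdi twcg matpb ktzo boju kdve fcv kdrw vxapg cohqy pxko qlhqg alts acl xnyyb uuyd jcp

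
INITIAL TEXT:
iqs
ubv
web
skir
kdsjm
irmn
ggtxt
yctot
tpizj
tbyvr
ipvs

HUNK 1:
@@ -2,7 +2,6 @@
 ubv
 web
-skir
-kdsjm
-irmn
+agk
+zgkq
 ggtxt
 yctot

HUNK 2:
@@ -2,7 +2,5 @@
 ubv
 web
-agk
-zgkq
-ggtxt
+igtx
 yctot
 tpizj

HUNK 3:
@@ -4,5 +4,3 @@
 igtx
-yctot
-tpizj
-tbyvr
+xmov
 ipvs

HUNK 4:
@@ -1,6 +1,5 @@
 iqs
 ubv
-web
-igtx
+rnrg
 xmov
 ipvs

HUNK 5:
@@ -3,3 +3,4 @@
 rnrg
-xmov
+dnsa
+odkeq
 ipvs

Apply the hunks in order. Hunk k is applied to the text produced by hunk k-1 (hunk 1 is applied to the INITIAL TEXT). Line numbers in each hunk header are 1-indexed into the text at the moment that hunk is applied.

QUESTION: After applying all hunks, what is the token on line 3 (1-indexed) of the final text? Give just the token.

Hunk 1: at line 2 remove [skir,kdsjm,irmn] add [agk,zgkq] -> 10 lines: iqs ubv web agk zgkq ggtxt yctot tpizj tbyvr ipvs
Hunk 2: at line 2 remove [agk,zgkq,ggtxt] add [igtx] -> 8 lines: iqs ubv web igtx yctot tpizj tbyvr ipvs
Hunk 3: at line 4 remove [yctot,tpizj,tbyvr] add [xmov] -> 6 lines: iqs ubv web igtx xmov ipvs
Hunk 4: at line 1 remove [web,igtx] add [rnrg] -> 5 lines: iqs ubv rnrg xmov ipvs
Hunk 5: at line 3 remove [xmov] add [dnsa,odkeq] -> 6 lines: iqs ubv rnrg dnsa odkeq ipvs
Final line 3: rnrg

Answer: rnrg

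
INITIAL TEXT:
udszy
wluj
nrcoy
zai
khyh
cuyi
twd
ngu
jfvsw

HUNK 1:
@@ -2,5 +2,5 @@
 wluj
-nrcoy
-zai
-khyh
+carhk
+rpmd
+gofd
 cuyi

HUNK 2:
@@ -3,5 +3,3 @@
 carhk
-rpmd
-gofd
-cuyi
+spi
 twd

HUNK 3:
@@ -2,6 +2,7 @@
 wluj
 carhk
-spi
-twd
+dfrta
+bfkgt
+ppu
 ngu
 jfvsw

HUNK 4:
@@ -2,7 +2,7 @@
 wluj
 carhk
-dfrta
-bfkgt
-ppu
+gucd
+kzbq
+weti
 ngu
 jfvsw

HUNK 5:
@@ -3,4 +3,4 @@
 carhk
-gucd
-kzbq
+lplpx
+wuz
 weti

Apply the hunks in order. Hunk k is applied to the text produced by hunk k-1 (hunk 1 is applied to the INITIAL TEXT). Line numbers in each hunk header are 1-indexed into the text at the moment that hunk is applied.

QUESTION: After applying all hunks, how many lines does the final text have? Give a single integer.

Answer: 8

Derivation:
Hunk 1: at line 2 remove [nrcoy,zai,khyh] add [carhk,rpmd,gofd] -> 9 lines: udszy wluj carhk rpmd gofd cuyi twd ngu jfvsw
Hunk 2: at line 3 remove [rpmd,gofd,cuyi] add [spi] -> 7 lines: udszy wluj carhk spi twd ngu jfvsw
Hunk 3: at line 2 remove [spi,twd] add [dfrta,bfkgt,ppu] -> 8 lines: udszy wluj carhk dfrta bfkgt ppu ngu jfvsw
Hunk 4: at line 2 remove [dfrta,bfkgt,ppu] add [gucd,kzbq,weti] -> 8 lines: udszy wluj carhk gucd kzbq weti ngu jfvsw
Hunk 5: at line 3 remove [gucd,kzbq] add [lplpx,wuz] -> 8 lines: udszy wluj carhk lplpx wuz weti ngu jfvsw
Final line count: 8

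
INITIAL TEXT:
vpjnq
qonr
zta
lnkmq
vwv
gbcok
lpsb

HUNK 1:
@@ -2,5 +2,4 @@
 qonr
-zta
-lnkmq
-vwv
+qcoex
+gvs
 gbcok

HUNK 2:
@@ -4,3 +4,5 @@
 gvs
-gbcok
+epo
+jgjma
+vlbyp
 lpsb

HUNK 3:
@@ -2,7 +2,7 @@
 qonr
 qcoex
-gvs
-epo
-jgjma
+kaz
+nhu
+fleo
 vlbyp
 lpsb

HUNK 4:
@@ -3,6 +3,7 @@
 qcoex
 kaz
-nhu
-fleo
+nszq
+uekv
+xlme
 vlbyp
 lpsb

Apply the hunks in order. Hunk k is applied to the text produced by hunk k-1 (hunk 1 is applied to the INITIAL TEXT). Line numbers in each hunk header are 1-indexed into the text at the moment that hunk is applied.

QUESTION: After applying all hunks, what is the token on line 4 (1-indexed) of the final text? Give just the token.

Hunk 1: at line 2 remove [zta,lnkmq,vwv] add [qcoex,gvs] -> 6 lines: vpjnq qonr qcoex gvs gbcok lpsb
Hunk 2: at line 4 remove [gbcok] add [epo,jgjma,vlbyp] -> 8 lines: vpjnq qonr qcoex gvs epo jgjma vlbyp lpsb
Hunk 3: at line 2 remove [gvs,epo,jgjma] add [kaz,nhu,fleo] -> 8 lines: vpjnq qonr qcoex kaz nhu fleo vlbyp lpsb
Hunk 4: at line 3 remove [nhu,fleo] add [nszq,uekv,xlme] -> 9 lines: vpjnq qonr qcoex kaz nszq uekv xlme vlbyp lpsb
Final line 4: kaz

Answer: kaz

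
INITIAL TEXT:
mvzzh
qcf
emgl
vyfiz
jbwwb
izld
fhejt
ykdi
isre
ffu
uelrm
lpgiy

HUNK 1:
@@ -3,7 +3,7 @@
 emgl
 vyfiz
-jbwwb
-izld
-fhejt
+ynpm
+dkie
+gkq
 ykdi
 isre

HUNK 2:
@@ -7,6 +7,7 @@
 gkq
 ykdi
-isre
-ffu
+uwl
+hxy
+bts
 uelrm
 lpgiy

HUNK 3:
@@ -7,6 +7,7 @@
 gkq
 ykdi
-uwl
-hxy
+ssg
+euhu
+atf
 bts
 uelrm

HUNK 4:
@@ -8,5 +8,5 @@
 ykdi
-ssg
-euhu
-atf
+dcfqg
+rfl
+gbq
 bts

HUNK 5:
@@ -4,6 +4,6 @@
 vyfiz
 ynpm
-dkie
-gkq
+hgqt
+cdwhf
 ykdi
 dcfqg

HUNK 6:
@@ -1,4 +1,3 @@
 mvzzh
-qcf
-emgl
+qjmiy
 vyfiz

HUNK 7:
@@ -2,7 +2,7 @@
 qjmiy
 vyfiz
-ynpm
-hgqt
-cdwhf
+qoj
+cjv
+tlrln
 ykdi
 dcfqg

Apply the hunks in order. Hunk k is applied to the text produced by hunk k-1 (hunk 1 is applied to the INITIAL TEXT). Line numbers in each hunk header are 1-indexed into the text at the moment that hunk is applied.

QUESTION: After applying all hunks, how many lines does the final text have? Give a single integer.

Answer: 13

Derivation:
Hunk 1: at line 3 remove [jbwwb,izld,fhejt] add [ynpm,dkie,gkq] -> 12 lines: mvzzh qcf emgl vyfiz ynpm dkie gkq ykdi isre ffu uelrm lpgiy
Hunk 2: at line 7 remove [isre,ffu] add [uwl,hxy,bts] -> 13 lines: mvzzh qcf emgl vyfiz ynpm dkie gkq ykdi uwl hxy bts uelrm lpgiy
Hunk 3: at line 7 remove [uwl,hxy] add [ssg,euhu,atf] -> 14 lines: mvzzh qcf emgl vyfiz ynpm dkie gkq ykdi ssg euhu atf bts uelrm lpgiy
Hunk 4: at line 8 remove [ssg,euhu,atf] add [dcfqg,rfl,gbq] -> 14 lines: mvzzh qcf emgl vyfiz ynpm dkie gkq ykdi dcfqg rfl gbq bts uelrm lpgiy
Hunk 5: at line 4 remove [dkie,gkq] add [hgqt,cdwhf] -> 14 lines: mvzzh qcf emgl vyfiz ynpm hgqt cdwhf ykdi dcfqg rfl gbq bts uelrm lpgiy
Hunk 6: at line 1 remove [qcf,emgl] add [qjmiy] -> 13 lines: mvzzh qjmiy vyfiz ynpm hgqt cdwhf ykdi dcfqg rfl gbq bts uelrm lpgiy
Hunk 7: at line 2 remove [ynpm,hgqt,cdwhf] add [qoj,cjv,tlrln] -> 13 lines: mvzzh qjmiy vyfiz qoj cjv tlrln ykdi dcfqg rfl gbq bts uelrm lpgiy
Final line count: 13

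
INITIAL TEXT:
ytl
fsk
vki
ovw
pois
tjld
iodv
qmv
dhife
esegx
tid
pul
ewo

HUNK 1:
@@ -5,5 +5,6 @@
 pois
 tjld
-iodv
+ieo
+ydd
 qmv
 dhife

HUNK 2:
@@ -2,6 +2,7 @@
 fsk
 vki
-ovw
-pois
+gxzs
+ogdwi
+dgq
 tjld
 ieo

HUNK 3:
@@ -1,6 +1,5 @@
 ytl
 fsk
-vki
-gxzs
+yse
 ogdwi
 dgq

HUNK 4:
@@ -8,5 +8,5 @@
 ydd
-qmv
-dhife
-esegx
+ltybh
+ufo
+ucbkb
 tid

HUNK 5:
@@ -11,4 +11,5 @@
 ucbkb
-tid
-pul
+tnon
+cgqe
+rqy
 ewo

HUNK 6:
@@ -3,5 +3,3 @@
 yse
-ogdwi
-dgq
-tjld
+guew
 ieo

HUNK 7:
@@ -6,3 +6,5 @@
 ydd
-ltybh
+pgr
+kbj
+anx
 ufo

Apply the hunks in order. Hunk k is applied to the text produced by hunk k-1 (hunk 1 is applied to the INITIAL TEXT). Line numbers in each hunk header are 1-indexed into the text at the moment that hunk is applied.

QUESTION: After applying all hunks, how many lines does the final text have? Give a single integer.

Answer: 15

Derivation:
Hunk 1: at line 5 remove [iodv] add [ieo,ydd] -> 14 lines: ytl fsk vki ovw pois tjld ieo ydd qmv dhife esegx tid pul ewo
Hunk 2: at line 2 remove [ovw,pois] add [gxzs,ogdwi,dgq] -> 15 lines: ytl fsk vki gxzs ogdwi dgq tjld ieo ydd qmv dhife esegx tid pul ewo
Hunk 3: at line 1 remove [vki,gxzs] add [yse] -> 14 lines: ytl fsk yse ogdwi dgq tjld ieo ydd qmv dhife esegx tid pul ewo
Hunk 4: at line 8 remove [qmv,dhife,esegx] add [ltybh,ufo,ucbkb] -> 14 lines: ytl fsk yse ogdwi dgq tjld ieo ydd ltybh ufo ucbkb tid pul ewo
Hunk 5: at line 11 remove [tid,pul] add [tnon,cgqe,rqy] -> 15 lines: ytl fsk yse ogdwi dgq tjld ieo ydd ltybh ufo ucbkb tnon cgqe rqy ewo
Hunk 6: at line 3 remove [ogdwi,dgq,tjld] add [guew] -> 13 lines: ytl fsk yse guew ieo ydd ltybh ufo ucbkb tnon cgqe rqy ewo
Hunk 7: at line 6 remove [ltybh] add [pgr,kbj,anx] -> 15 lines: ytl fsk yse guew ieo ydd pgr kbj anx ufo ucbkb tnon cgqe rqy ewo
Final line count: 15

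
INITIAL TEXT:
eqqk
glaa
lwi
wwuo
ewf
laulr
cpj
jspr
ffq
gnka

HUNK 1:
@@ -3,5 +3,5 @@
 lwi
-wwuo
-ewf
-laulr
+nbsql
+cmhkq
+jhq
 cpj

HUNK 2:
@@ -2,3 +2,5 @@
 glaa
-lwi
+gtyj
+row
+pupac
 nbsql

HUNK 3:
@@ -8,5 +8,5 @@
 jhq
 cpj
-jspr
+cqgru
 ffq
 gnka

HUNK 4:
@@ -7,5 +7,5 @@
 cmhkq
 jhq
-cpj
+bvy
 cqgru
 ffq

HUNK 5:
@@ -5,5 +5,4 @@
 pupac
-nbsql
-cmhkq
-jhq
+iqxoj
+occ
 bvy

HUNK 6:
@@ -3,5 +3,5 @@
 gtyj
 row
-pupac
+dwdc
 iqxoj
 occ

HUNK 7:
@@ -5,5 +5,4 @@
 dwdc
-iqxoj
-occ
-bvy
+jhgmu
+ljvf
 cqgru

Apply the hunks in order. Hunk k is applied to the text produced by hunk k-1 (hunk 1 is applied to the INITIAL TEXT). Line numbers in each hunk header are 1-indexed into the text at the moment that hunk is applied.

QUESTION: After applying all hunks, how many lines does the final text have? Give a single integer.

Answer: 10

Derivation:
Hunk 1: at line 3 remove [wwuo,ewf,laulr] add [nbsql,cmhkq,jhq] -> 10 lines: eqqk glaa lwi nbsql cmhkq jhq cpj jspr ffq gnka
Hunk 2: at line 2 remove [lwi] add [gtyj,row,pupac] -> 12 lines: eqqk glaa gtyj row pupac nbsql cmhkq jhq cpj jspr ffq gnka
Hunk 3: at line 8 remove [jspr] add [cqgru] -> 12 lines: eqqk glaa gtyj row pupac nbsql cmhkq jhq cpj cqgru ffq gnka
Hunk 4: at line 7 remove [cpj] add [bvy] -> 12 lines: eqqk glaa gtyj row pupac nbsql cmhkq jhq bvy cqgru ffq gnka
Hunk 5: at line 5 remove [nbsql,cmhkq,jhq] add [iqxoj,occ] -> 11 lines: eqqk glaa gtyj row pupac iqxoj occ bvy cqgru ffq gnka
Hunk 6: at line 3 remove [pupac] add [dwdc] -> 11 lines: eqqk glaa gtyj row dwdc iqxoj occ bvy cqgru ffq gnka
Hunk 7: at line 5 remove [iqxoj,occ,bvy] add [jhgmu,ljvf] -> 10 lines: eqqk glaa gtyj row dwdc jhgmu ljvf cqgru ffq gnka
Final line count: 10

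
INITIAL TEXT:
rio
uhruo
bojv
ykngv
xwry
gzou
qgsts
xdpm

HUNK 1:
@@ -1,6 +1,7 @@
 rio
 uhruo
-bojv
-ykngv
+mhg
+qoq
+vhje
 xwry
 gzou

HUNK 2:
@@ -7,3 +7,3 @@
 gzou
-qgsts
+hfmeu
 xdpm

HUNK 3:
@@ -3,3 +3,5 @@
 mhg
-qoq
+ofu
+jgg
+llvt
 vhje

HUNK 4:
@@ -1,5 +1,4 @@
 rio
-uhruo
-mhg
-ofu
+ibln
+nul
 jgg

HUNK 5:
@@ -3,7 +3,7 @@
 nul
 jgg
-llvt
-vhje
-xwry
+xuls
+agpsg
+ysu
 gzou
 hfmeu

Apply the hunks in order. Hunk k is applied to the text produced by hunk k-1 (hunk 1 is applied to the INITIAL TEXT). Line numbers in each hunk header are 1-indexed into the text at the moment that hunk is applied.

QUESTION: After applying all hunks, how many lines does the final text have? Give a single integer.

Hunk 1: at line 1 remove [bojv,ykngv] add [mhg,qoq,vhje] -> 9 lines: rio uhruo mhg qoq vhje xwry gzou qgsts xdpm
Hunk 2: at line 7 remove [qgsts] add [hfmeu] -> 9 lines: rio uhruo mhg qoq vhje xwry gzou hfmeu xdpm
Hunk 3: at line 3 remove [qoq] add [ofu,jgg,llvt] -> 11 lines: rio uhruo mhg ofu jgg llvt vhje xwry gzou hfmeu xdpm
Hunk 4: at line 1 remove [uhruo,mhg,ofu] add [ibln,nul] -> 10 lines: rio ibln nul jgg llvt vhje xwry gzou hfmeu xdpm
Hunk 5: at line 3 remove [llvt,vhje,xwry] add [xuls,agpsg,ysu] -> 10 lines: rio ibln nul jgg xuls agpsg ysu gzou hfmeu xdpm
Final line count: 10

Answer: 10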